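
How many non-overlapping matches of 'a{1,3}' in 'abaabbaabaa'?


Pattern 'a{1,3}' matches between 1 and 3 consecutive a's (greedy).
String: 'abaabbaabaa'
Finding runs of a's and applying greedy matching:
  Run at pos 0: 'a' (length 1)
  Run at pos 2: 'aa' (length 2)
  Run at pos 6: 'aa' (length 2)
  Run at pos 9: 'aa' (length 2)
Matches: ['a', 'aa', 'aa', 'aa']
Count: 4

4


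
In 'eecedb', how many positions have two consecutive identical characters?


Looking for consecutive identical characters in 'eecedb':
  pos 0-1: 'e' vs 'e' -> MATCH ('ee')
  pos 1-2: 'e' vs 'c' -> different
  pos 2-3: 'c' vs 'e' -> different
  pos 3-4: 'e' vs 'd' -> different
  pos 4-5: 'd' vs 'b' -> different
Consecutive identical pairs: ['ee']
Count: 1

1


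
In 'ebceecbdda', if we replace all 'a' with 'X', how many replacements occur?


re.sub('a', 'X', text) replaces every occurrence of 'a' with 'X'.
Text: 'ebceecbdda'
Scanning for 'a':
  pos 9: 'a' -> replacement #1
Total replacements: 1

1


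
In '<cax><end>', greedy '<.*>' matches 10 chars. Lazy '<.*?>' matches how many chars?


Greedy '<.*>' tries to match as MUCH as possible.
Lazy '<.*?>' tries to match as LITTLE as possible.

String: '<cax><end>'
Greedy '<.*>' starts at first '<' and extends to the LAST '>': '<cax><end>' (10 chars)
Lazy '<.*?>' starts at first '<' and stops at the FIRST '>': '<cax>' (5 chars)

5


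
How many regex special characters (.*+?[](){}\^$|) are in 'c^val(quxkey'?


Regex special characters are: . * + ? [ ] ( ) { } \ ^ $ |
Scanning 'c^val(quxkey':
  pos 1: '^' -> SPECIAL
  pos 5: '(' -> SPECIAL
Special chars found: ['^', '(']
Total: 2

2


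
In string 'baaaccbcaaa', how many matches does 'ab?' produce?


Pattern 'ab?' matches 'a' optionally followed by 'b'.
String: 'baaaccbcaaa'
Scanning left to right for 'a' then checking next char:
  Match 1: 'a' (a not followed by b)
  Match 2: 'a' (a not followed by b)
  Match 3: 'a' (a not followed by b)
  Match 4: 'a' (a not followed by b)
  Match 5: 'a' (a not followed by b)
  Match 6: 'a' (a not followed by b)
Total matches: 6

6


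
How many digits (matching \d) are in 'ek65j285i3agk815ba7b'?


\d matches any digit 0-9.
Scanning 'ek65j285i3agk815ba7b':
  pos 2: '6' -> DIGIT
  pos 3: '5' -> DIGIT
  pos 5: '2' -> DIGIT
  pos 6: '8' -> DIGIT
  pos 7: '5' -> DIGIT
  pos 9: '3' -> DIGIT
  pos 13: '8' -> DIGIT
  pos 14: '1' -> DIGIT
  pos 15: '5' -> DIGIT
  pos 18: '7' -> DIGIT
Digits found: ['6', '5', '2', '8', '5', '3', '8', '1', '5', '7']
Total: 10

10


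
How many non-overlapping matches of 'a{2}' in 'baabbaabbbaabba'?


Pattern 'a{2}' matches exactly 2 consecutive a's (greedy, non-overlapping).
String: 'baabbaabbbaabba'
Scanning for runs of a's:
  Run at pos 1: 'aa' (length 2) -> 1 match(es)
  Run at pos 5: 'aa' (length 2) -> 1 match(es)
  Run at pos 10: 'aa' (length 2) -> 1 match(es)
  Run at pos 14: 'a' (length 1) -> 0 match(es)
Matches found: ['aa', 'aa', 'aa']
Total: 3

3


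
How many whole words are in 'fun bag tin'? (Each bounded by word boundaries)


Word boundaries (\b) mark the start/end of each word.
Text: 'fun bag tin'
Splitting by whitespace:
  Word 1: 'fun'
  Word 2: 'bag'
  Word 3: 'tin'
Total whole words: 3

3


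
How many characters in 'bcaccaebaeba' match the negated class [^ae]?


Negated class [^ae] matches any char NOT in {a, e}
Scanning 'bcaccaebaeba':
  pos 0: 'b' -> MATCH
  pos 1: 'c' -> MATCH
  pos 2: 'a' -> no (excluded)
  pos 3: 'c' -> MATCH
  pos 4: 'c' -> MATCH
  pos 5: 'a' -> no (excluded)
  pos 6: 'e' -> no (excluded)
  pos 7: 'b' -> MATCH
  pos 8: 'a' -> no (excluded)
  pos 9: 'e' -> no (excluded)
  pos 10: 'b' -> MATCH
  pos 11: 'a' -> no (excluded)
Total matches: 6

6


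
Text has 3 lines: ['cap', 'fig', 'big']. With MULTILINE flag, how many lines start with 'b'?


With MULTILINE flag, ^ matches the start of each line.
Lines: ['cap', 'fig', 'big']
Checking which lines start with 'b':
  Line 1: 'cap' -> no
  Line 2: 'fig' -> no
  Line 3: 'big' -> MATCH
Matching lines: ['big']
Count: 1

1


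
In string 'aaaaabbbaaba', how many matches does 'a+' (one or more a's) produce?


Pattern 'a+' matches one or more consecutive a's.
String: 'aaaaabbbaaba'
Scanning for runs of a:
  Match 1: 'aaaaa' (length 5)
  Match 2: 'aa' (length 2)
  Match 3: 'a' (length 1)
Total matches: 3

3


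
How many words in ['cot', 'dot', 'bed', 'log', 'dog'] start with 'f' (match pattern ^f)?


Pattern ^f anchors to start of word. Check which words begin with 'f':
  'cot' -> no
  'dot' -> no
  'bed' -> no
  'log' -> no
  'dog' -> no
Matching words: []
Count: 0

0


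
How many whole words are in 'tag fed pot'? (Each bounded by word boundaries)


Word boundaries (\b) mark the start/end of each word.
Text: 'tag fed pot'
Splitting by whitespace:
  Word 1: 'tag'
  Word 2: 'fed'
  Word 3: 'pot'
Total whole words: 3

3


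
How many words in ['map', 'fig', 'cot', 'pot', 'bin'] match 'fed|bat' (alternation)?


Alternation 'fed|bat' matches either 'fed' or 'bat'.
Checking each word:
  'map' -> no
  'fig' -> no
  'cot' -> no
  'pot' -> no
  'bin' -> no
Matches: []
Count: 0

0


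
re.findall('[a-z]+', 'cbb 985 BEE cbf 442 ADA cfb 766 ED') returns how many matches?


Pattern '[a-z]+' finds one or more lowercase letters.
Text: 'cbb 985 BEE cbf 442 ADA cfb 766 ED'
Scanning for matches:
  Match 1: 'cbb'
  Match 2: 'cbf'
  Match 3: 'cfb'
Total matches: 3

3


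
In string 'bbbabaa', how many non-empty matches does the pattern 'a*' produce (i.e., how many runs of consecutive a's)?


Pattern 'a*' matches zero or more a's. We want non-empty runs of consecutive a's.
String: 'bbbabaa'
Walking through the string to find runs of a's:
  Run 1: positions 3-3 -> 'a'
  Run 2: positions 5-6 -> 'aa'
Non-empty runs found: ['a', 'aa']
Count: 2

2


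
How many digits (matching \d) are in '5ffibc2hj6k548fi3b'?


\d matches any digit 0-9.
Scanning '5ffibc2hj6k548fi3b':
  pos 0: '5' -> DIGIT
  pos 6: '2' -> DIGIT
  pos 9: '6' -> DIGIT
  pos 11: '5' -> DIGIT
  pos 12: '4' -> DIGIT
  pos 13: '8' -> DIGIT
  pos 16: '3' -> DIGIT
Digits found: ['5', '2', '6', '5', '4', '8', '3']
Total: 7

7


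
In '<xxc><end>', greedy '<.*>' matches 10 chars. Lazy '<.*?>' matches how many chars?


Greedy '<.*>' tries to match as MUCH as possible.
Lazy '<.*?>' tries to match as LITTLE as possible.

String: '<xxc><end>'
Greedy '<.*>' starts at first '<' and extends to the LAST '>': '<xxc><end>' (10 chars)
Lazy '<.*?>' starts at first '<' and stops at the FIRST '>': '<xxc>' (5 chars)

5


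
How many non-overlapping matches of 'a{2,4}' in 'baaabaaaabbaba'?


Pattern 'a{2,4}' matches between 2 and 4 consecutive a's (greedy).
String: 'baaabaaaabbaba'
Finding runs of a's and applying greedy matching:
  Run at pos 1: 'aaa' (length 3)
  Run at pos 5: 'aaaa' (length 4)
  Run at pos 11: 'a' (length 1)
  Run at pos 13: 'a' (length 1)
Matches: ['aaa', 'aaaa']
Count: 2

2


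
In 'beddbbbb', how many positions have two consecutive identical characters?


Looking for consecutive identical characters in 'beddbbbb':
  pos 0-1: 'b' vs 'e' -> different
  pos 1-2: 'e' vs 'd' -> different
  pos 2-3: 'd' vs 'd' -> MATCH ('dd')
  pos 3-4: 'd' vs 'b' -> different
  pos 4-5: 'b' vs 'b' -> MATCH ('bb')
  pos 5-6: 'b' vs 'b' -> MATCH ('bb')
  pos 6-7: 'b' vs 'b' -> MATCH ('bb')
Consecutive identical pairs: ['dd', 'bb', 'bb', 'bb']
Count: 4

4


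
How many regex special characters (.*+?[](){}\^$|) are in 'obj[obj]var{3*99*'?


Regex special characters are: . * + ? [ ] ( ) { } \ ^ $ |
Scanning 'obj[obj]var{3*99*':
  pos 3: '[' -> SPECIAL
  pos 7: ']' -> SPECIAL
  pos 11: '{' -> SPECIAL
  pos 13: '*' -> SPECIAL
  pos 16: '*' -> SPECIAL
Special chars found: ['[', ']', '{', '*', '*']
Total: 5

5


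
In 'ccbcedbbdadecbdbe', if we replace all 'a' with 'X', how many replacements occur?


re.sub('a', 'X', text) replaces every occurrence of 'a' with 'X'.
Text: 'ccbcedbbdadecbdbe'
Scanning for 'a':
  pos 9: 'a' -> replacement #1
Total replacements: 1

1


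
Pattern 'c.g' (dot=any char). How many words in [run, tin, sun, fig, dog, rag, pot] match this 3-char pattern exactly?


Pattern 'c.g' means: starts with 'c', any single char, ends with 'g'.
Checking each word (must be exactly 3 chars):
  'run' (len=3): no
  'tin' (len=3): no
  'sun' (len=3): no
  'fig' (len=3): no
  'dog' (len=3): no
  'rag' (len=3): no
  'pot' (len=3): no
Matching words: []
Total: 0

0


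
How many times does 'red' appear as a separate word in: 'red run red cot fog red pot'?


Scanning each word for exact match 'red':
  Word 1: 'red' -> MATCH
  Word 2: 'run' -> no
  Word 3: 'red' -> MATCH
  Word 4: 'cot' -> no
  Word 5: 'fog' -> no
  Word 6: 'red' -> MATCH
  Word 7: 'pot' -> no
Total matches: 3

3


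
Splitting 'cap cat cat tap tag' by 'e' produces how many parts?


Splitting by 'e' breaks the string at each occurrence of the separator.
Text: 'cap cat cat tap tag'
Parts after split:
  Part 1: 'cap cat cat tap tag'
Total parts: 1

1


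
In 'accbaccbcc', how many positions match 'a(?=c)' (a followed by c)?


Lookahead 'a(?=c)' matches 'a' only when followed by 'c'.
String: 'accbaccbcc'
Checking each position where char is 'a':
  pos 0: 'a' -> MATCH (next='c')
  pos 4: 'a' -> MATCH (next='c')
Matching positions: [0, 4]
Count: 2

2


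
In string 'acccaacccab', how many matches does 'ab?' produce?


Pattern 'ab?' matches 'a' optionally followed by 'b'.
String: 'acccaacccab'
Scanning left to right for 'a' then checking next char:
  Match 1: 'a' (a not followed by b)
  Match 2: 'a' (a not followed by b)
  Match 3: 'a' (a not followed by b)
  Match 4: 'ab' (a followed by b)
Total matches: 4

4


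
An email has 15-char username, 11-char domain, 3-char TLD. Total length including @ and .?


An email address has format: username@domain.tld
Username length: 15
'@' character: 1
Domain length: 11
'.' character: 1
TLD length: 3
Total = 15 + 1 + 11 + 1 + 3 = 31

31


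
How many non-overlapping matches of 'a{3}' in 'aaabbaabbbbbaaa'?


Pattern 'a{3}' matches exactly 3 consecutive a's (greedy, non-overlapping).
String: 'aaabbaabbbbbaaa'
Scanning for runs of a's:
  Run at pos 0: 'aaa' (length 3) -> 1 match(es)
  Run at pos 5: 'aa' (length 2) -> 0 match(es)
  Run at pos 12: 'aaa' (length 3) -> 1 match(es)
Matches found: ['aaa', 'aaa']
Total: 2

2


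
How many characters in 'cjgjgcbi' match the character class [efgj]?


Character class [efgj] matches any of: {e, f, g, j}
Scanning string 'cjgjgcbi' character by character:
  pos 0: 'c' -> no
  pos 1: 'j' -> MATCH
  pos 2: 'g' -> MATCH
  pos 3: 'j' -> MATCH
  pos 4: 'g' -> MATCH
  pos 5: 'c' -> no
  pos 6: 'b' -> no
  pos 7: 'i' -> no
Total matches: 4

4


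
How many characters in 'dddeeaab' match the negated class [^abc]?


Negated class [^abc] matches any char NOT in {a, b, c}
Scanning 'dddeeaab':
  pos 0: 'd' -> MATCH
  pos 1: 'd' -> MATCH
  pos 2: 'd' -> MATCH
  pos 3: 'e' -> MATCH
  pos 4: 'e' -> MATCH
  pos 5: 'a' -> no (excluded)
  pos 6: 'a' -> no (excluded)
  pos 7: 'b' -> no (excluded)
Total matches: 5

5


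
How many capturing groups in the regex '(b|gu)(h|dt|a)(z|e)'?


To count capturing groups, count each '(' that starts a group.
Pattern: '(b|gu)(h|dt|a)(z|e)'
Walking through the pattern:
  Position 0: '(' -> group #1
  Position 6: '(' -> group #2
  Position 14: '(' -> group #3
Total capturing groups: 3

3


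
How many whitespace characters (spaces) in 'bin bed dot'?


\s matches whitespace characters (spaces, tabs, etc.).
Text: 'bin bed dot'
This text has 3 words separated by spaces.
Number of spaces = number of words - 1 = 3 - 1 = 2

2


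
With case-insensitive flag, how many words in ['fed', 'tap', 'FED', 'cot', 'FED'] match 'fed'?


Case-insensitive matching: compare each word's lowercase form to 'fed'.
  'fed' -> lower='fed' -> MATCH
  'tap' -> lower='tap' -> no
  'FED' -> lower='fed' -> MATCH
  'cot' -> lower='cot' -> no
  'FED' -> lower='fed' -> MATCH
Matches: ['fed', 'FED', 'FED']
Count: 3

3


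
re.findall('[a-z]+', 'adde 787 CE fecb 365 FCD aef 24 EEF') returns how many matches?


Pattern '[a-z]+' finds one or more lowercase letters.
Text: 'adde 787 CE fecb 365 FCD aef 24 EEF'
Scanning for matches:
  Match 1: 'adde'
  Match 2: 'fecb'
  Match 3: 'aef'
Total matches: 3

3


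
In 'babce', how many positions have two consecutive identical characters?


Looking for consecutive identical characters in 'babce':
  pos 0-1: 'b' vs 'a' -> different
  pos 1-2: 'a' vs 'b' -> different
  pos 2-3: 'b' vs 'c' -> different
  pos 3-4: 'c' vs 'e' -> different
Consecutive identical pairs: []
Count: 0

0


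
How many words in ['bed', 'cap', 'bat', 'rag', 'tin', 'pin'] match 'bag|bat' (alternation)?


Alternation 'bag|bat' matches either 'bag' or 'bat'.
Checking each word:
  'bed' -> no
  'cap' -> no
  'bat' -> MATCH
  'rag' -> no
  'tin' -> no
  'pin' -> no
Matches: ['bat']
Count: 1

1


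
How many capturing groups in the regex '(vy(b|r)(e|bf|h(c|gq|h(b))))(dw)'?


To count capturing groups, count each '(' that starts a group.
Pattern: '(vy(b|r)(e|bf|h(c|gq|h(b))))(dw)'
Walking through the pattern:
  Position 0: '(' -> group #1
  Position 3: '(' -> group #2
  Position 8: '(' -> group #3
  Position 15: '(' -> group #4
  Position 22: '(' -> group #5
  Position 28: '(' -> group #6
Total capturing groups: 6

6


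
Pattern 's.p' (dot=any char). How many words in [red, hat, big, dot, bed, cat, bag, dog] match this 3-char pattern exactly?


Pattern 's.p' means: starts with 's', any single char, ends with 'p'.
Checking each word (must be exactly 3 chars):
  'red' (len=3): no
  'hat' (len=3): no
  'big' (len=3): no
  'dot' (len=3): no
  'bed' (len=3): no
  'cat' (len=3): no
  'bag' (len=3): no
  'dog' (len=3): no
Matching words: []
Total: 0

0


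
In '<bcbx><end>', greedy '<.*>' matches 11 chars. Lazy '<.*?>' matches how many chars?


Greedy '<.*>' tries to match as MUCH as possible.
Lazy '<.*?>' tries to match as LITTLE as possible.

String: '<bcbx><end>'
Greedy '<.*>' starts at first '<' and extends to the LAST '>': '<bcbx><end>' (11 chars)
Lazy '<.*?>' starts at first '<' and stops at the FIRST '>': '<bcbx>' (6 chars)

6


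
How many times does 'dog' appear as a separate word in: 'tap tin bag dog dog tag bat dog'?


Scanning each word for exact match 'dog':
  Word 1: 'tap' -> no
  Word 2: 'tin' -> no
  Word 3: 'bag' -> no
  Word 4: 'dog' -> MATCH
  Word 5: 'dog' -> MATCH
  Word 6: 'tag' -> no
  Word 7: 'bat' -> no
  Word 8: 'dog' -> MATCH
Total matches: 3

3


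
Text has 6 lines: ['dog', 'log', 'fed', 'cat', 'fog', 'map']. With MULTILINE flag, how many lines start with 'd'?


With MULTILINE flag, ^ matches the start of each line.
Lines: ['dog', 'log', 'fed', 'cat', 'fog', 'map']
Checking which lines start with 'd':
  Line 1: 'dog' -> MATCH
  Line 2: 'log' -> no
  Line 3: 'fed' -> no
  Line 4: 'cat' -> no
  Line 5: 'fog' -> no
  Line 6: 'map' -> no
Matching lines: ['dog']
Count: 1

1


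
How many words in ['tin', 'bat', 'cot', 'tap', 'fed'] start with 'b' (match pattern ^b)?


Pattern ^b anchors to start of word. Check which words begin with 'b':
  'tin' -> no
  'bat' -> MATCH (starts with 'b')
  'cot' -> no
  'tap' -> no
  'fed' -> no
Matching words: ['bat']
Count: 1

1


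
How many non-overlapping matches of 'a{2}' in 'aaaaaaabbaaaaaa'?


Pattern 'a{2}' matches exactly 2 consecutive a's (greedy, non-overlapping).
String: 'aaaaaaabbaaaaaa'
Scanning for runs of a's:
  Run at pos 0: 'aaaaaaa' (length 7) -> 3 match(es)
  Run at pos 9: 'aaaaaa' (length 6) -> 3 match(es)
Matches found: ['aa', 'aa', 'aa', 'aa', 'aa', 'aa']
Total: 6

6


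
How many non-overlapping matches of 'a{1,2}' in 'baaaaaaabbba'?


Pattern 'a{1,2}' matches between 1 and 2 consecutive a's (greedy).
String: 'baaaaaaabbba'
Finding runs of a's and applying greedy matching:
  Run at pos 1: 'aaaaaaa' (length 7)
  Run at pos 11: 'a' (length 1)
Matches: ['aa', 'aa', 'aa', 'a', 'a']
Count: 5

5


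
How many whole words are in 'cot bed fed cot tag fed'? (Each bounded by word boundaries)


Word boundaries (\b) mark the start/end of each word.
Text: 'cot bed fed cot tag fed'
Splitting by whitespace:
  Word 1: 'cot'
  Word 2: 'bed'
  Word 3: 'fed'
  Word 4: 'cot'
  Word 5: 'tag'
  Word 6: 'fed'
Total whole words: 6

6


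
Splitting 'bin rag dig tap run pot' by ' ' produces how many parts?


Splitting by ' ' breaks the string at each occurrence of the separator.
Text: 'bin rag dig tap run pot'
Parts after split:
  Part 1: 'bin'
  Part 2: 'rag'
  Part 3: 'dig'
  Part 4: 'tap'
  Part 5: 'run'
  Part 6: 'pot'
Total parts: 6

6


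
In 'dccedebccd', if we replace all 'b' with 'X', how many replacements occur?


re.sub('b', 'X', text) replaces every occurrence of 'b' with 'X'.
Text: 'dccedebccd'
Scanning for 'b':
  pos 6: 'b' -> replacement #1
Total replacements: 1

1


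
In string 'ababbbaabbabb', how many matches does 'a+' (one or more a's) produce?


Pattern 'a+' matches one or more consecutive a's.
String: 'ababbbaabbabb'
Scanning for runs of a:
  Match 1: 'a' (length 1)
  Match 2: 'a' (length 1)
  Match 3: 'aa' (length 2)
  Match 4: 'a' (length 1)
Total matches: 4

4


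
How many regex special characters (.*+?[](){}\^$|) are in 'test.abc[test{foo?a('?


Regex special characters are: . * + ? [ ] ( ) { } \ ^ $ |
Scanning 'test.abc[test{foo?a(':
  pos 4: '.' -> SPECIAL
  pos 8: '[' -> SPECIAL
  pos 13: '{' -> SPECIAL
  pos 17: '?' -> SPECIAL
  pos 19: '(' -> SPECIAL
Special chars found: ['.', '[', '{', '?', '(']
Total: 5

5


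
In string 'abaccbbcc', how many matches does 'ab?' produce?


Pattern 'ab?' matches 'a' optionally followed by 'b'.
String: 'abaccbbcc'
Scanning left to right for 'a' then checking next char:
  Match 1: 'ab' (a followed by b)
  Match 2: 'a' (a not followed by b)
Total matches: 2

2


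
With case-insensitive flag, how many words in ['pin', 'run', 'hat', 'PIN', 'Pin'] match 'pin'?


Case-insensitive matching: compare each word's lowercase form to 'pin'.
  'pin' -> lower='pin' -> MATCH
  'run' -> lower='run' -> no
  'hat' -> lower='hat' -> no
  'PIN' -> lower='pin' -> MATCH
  'Pin' -> lower='pin' -> MATCH
Matches: ['pin', 'PIN', 'Pin']
Count: 3

3


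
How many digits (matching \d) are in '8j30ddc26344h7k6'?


\d matches any digit 0-9.
Scanning '8j30ddc26344h7k6':
  pos 0: '8' -> DIGIT
  pos 2: '3' -> DIGIT
  pos 3: '0' -> DIGIT
  pos 7: '2' -> DIGIT
  pos 8: '6' -> DIGIT
  pos 9: '3' -> DIGIT
  pos 10: '4' -> DIGIT
  pos 11: '4' -> DIGIT
  pos 13: '7' -> DIGIT
  pos 15: '6' -> DIGIT
Digits found: ['8', '3', '0', '2', '6', '3', '4', '4', '7', '6']
Total: 10

10


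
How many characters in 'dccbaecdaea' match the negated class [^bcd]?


Negated class [^bcd] matches any char NOT in {b, c, d}
Scanning 'dccbaecdaea':
  pos 0: 'd' -> no (excluded)
  pos 1: 'c' -> no (excluded)
  pos 2: 'c' -> no (excluded)
  pos 3: 'b' -> no (excluded)
  pos 4: 'a' -> MATCH
  pos 5: 'e' -> MATCH
  pos 6: 'c' -> no (excluded)
  pos 7: 'd' -> no (excluded)
  pos 8: 'a' -> MATCH
  pos 9: 'e' -> MATCH
  pos 10: 'a' -> MATCH
Total matches: 5

5


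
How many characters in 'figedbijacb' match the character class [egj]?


Character class [egj] matches any of: {e, g, j}
Scanning string 'figedbijacb' character by character:
  pos 0: 'f' -> no
  pos 1: 'i' -> no
  pos 2: 'g' -> MATCH
  pos 3: 'e' -> MATCH
  pos 4: 'd' -> no
  pos 5: 'b' -> no
  pos 6: 'i' -> no
  pos 7: 'j' -> MATCH
  pos 8: 'a' -> no
  pos 9: 'c' -> no
  pos 10: 'b' -> no
Total matches: 3

3


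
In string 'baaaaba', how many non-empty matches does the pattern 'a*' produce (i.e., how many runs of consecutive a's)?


Pattern 'a*' matches zero or more a's. We want non-empty runs of consecutive a's.
String: 'baaaaba'
Walking through the string to find runs of a's:
  Run 1: positions 1-4 -> 'aaaa'
  Run 2: positions 6-6 -> 'a'
Non-empty runs found: ['aaaa', 'a']
Count: 2

2


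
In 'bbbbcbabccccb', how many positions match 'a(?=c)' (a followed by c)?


Lookahead 'a(?=c)' matches 'a' only when followed by 'c'.
String: 'bbbbcbabccccb'
Checking each position where char is 'a':
  pos 6: 'a' -> no (next='b')
Matching positions: []
Count: 0

0


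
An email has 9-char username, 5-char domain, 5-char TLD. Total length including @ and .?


An email address has format: username@domain.tld
Username length: 9
'@' character: 1
Domain length: 5
'.' character: 1
TLD length: 5
Total = 9 + 1 + 5 + 1 + 5 = 21

21


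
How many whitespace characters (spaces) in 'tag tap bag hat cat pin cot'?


\s matches whitespace characters (spaces, tabs, etc.).
Text: 'tag tap bag hat cat pin cot'
This text has 7 words separated by spaces.
Number of spaces = number of words - 1 = 7 - 1 = 6

6


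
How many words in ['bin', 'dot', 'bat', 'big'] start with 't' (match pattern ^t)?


Pattern ^t anchors to start of word. Check which words begin with 't':
  'bin' -> no
  'dot' -> no
  'bat' -> no
  'big' -> no
Matching words: []
Count: 0

0


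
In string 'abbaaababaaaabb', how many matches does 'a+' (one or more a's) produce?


Pattern 'a+' matches one or more consecutive a's.
String: 'abbaaababaaaabb'
Scanning for runs of a:
  Match 1: 'a' (length 1)
  Match 2: 'aaa' (length 3)
  Match 3: 'a' (length 1)
  Match 4: 'aaaa' (length 4)
Total matches: 4

4


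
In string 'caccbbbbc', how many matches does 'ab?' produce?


Pattern 'ab?' matches 'a' optionally followed by 'b'.
String: 'caccbbbbc'
Scanning left to right for 'a' then checking next char:
  Match 1: 'a' (a not followed by b)
Total matches: 1

1


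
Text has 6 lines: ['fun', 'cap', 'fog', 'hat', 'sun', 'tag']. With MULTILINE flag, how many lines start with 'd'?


With MULTILINE flag, ^ matches the start of each line.
Lines: ['fun', 'cap', 'fog', 'hat', 'sun', 'tag']
Checking which lines start with 'd':
  Line 1: 'fun' -> no
  Line 2: 'cap' -> no
  Line 3: 'fog' -> no
  Line 4: 'hat' -> no
  Line 5: 'sun' -> no
  Line 6: 'tag' -> no
Matching lines: []
Count: 0

0


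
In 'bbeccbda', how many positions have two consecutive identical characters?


Looking for consecutive identical characters in 'bbeccbda':
  pos 0-1: 'b' vs 'b' -> MATCH ('bb')
  pos 1-2: 'b' vs 'e' -> different
  pos 2-3: 'e' vs 'c' -> different
  pos 3-4: 'c' vs 'c' -> MATCH ('cc')
  pos 4-5: 'c' vs 'b' -> different
  pos 5-6: 'b' vs 'd' -> different
  pos 6-7: 'd' vs 'a' -> different
Consecutive identical pairs: ['bb', 'cc']
Count: 2

2


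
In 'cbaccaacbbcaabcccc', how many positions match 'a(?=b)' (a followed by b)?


Lookahead 'a(?=b)' matches 'a' only when followed by 'b'.
String: 'cbaccaacbbcaabcccc'
Checking each position where char is 'a':
  pos 2: 'a' -> no (next='c')
  pos 5: 'a' -> no (next='a')
  pos 6: 'a' -> no (next='c')
  pos 11: 'a' -> no (next='a')
  pos 12: 'a' -> MATCH (next='b')
Matching positions: [12]
Count: 1

1


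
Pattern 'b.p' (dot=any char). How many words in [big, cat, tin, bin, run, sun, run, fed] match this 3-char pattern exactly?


Pattern 'b.p' means: starts with 'b', any single char, ends with 'p'.
Checking each word (must be exactly 3 chars):
  'big' (len=3): no
  'cat' (len=3): no
  'tin' (len=3): no
  'bin' (len=3): no
  'run' (len=3): no
  'sun' (len=3): no
  'run' (len=3): no
  'fed' (len=3): no
Matching words: []
Total: 0

0


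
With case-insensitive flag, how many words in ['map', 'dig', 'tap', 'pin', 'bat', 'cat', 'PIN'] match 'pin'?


Case-insensitive matching: compare each word's lowercase form to 'pin'.
  'map' -> lower='map' -> no
  'dig' -> lower='dig' -> no
  'tap' -> lower='tap' -> no
  'pin' -> lower='pin' -> MATCH
  'bat' -> lower='bat' -> no
  'cat' -> lower='cat' -> no
  'PIN' -> lower='pin' -> MATCH
Matches: ['pin', 'PIN']
Count: 2

2


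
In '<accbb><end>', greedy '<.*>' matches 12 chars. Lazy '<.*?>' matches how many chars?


Greedy '<.*>' tries to match as MUCH as possible.
Lazy '<.*?>' tries to match as LITTLE as possible.

String: '<accbb><end>'
Greedy '<.*>' starts at first '<' and extends to the LAST '>': '<accbb><end>' (12 chars)
Lazy '<.*?>' starts at first '<' and stops at the FIRST '>': '<accbb>' (7 chars)

7


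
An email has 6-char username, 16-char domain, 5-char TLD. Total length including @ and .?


An email address has format: username@domain.tld
Username length: 6
'@' character: 1
Domain length: 16
'.' character: 1
TLD length: 5
Total = 6 + 1 + 16 + 1 + 5 = 29

29


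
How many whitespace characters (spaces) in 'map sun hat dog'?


\s matches whitespace characters (spaces, tabs, etc.).
Text: 'map sun hat dog'
This text has 4 words separated by spaces.
Number of spaces = number of words - 1 = 4 - 1 = 3

3


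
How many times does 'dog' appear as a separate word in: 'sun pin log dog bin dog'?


Scanning each word for exact match 'dog':
  Word 1: 'sun' -> no
  Word 2: 'pin' -> no
  Word 3: 'log' -> no
  Word 4: 'dog' -> MATCH
  Word 5: 'bin' -> no
  Word 6: 'dog' -> MATCH
Total matches: 2

2


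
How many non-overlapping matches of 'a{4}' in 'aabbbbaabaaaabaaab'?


Pattern 'a{4}' matches exactly 4 consecutive a's (greedy, non-overlapping).
String: 'aabbbbaabaaaabaaab'
Scanning for runs of a's:
  Run at pos 0: 'aa' (length 2) -> 0 match(es)
  Run at pos 6: 'aa' (length 2) -> 0 match(es)
  Run at pos 9: 'aaaa' (length 4) -> 1 match(es)
  Run at pos 14: 'aaa' (length 3) -> 0 match(es)
Matches found: ['aaaa']
Total: 1

1


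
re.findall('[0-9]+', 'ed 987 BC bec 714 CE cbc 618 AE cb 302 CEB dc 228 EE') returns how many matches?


Pattern '[0-9]+' finds one or more digits.
Text: 'ed 987 BC bec 714 CE cbc 618 AE cb 302 CEB dc 228 EE'
Scanning for matches:
  Match 1: '987'
  Match 2: '714'
  Match 3: '618'
  Match 4: '302'
  Match 5: '228'
Total matches: 5

5


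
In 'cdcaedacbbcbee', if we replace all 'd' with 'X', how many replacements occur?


re.sub('d', 'X', text) replaces every occurrence of 'd' with 'X'.
Text: 'cdcaedacbbcbee'
Scanning for 'd':
  pos 1: 'd' -> replacement #1
  pos 5: 'd' -> replacement #2
Total replacements: 2

2


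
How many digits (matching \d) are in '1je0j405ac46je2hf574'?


\d matches any digit 0-9.
Scanning '1je0j405ac46je2hf574':
  pos 0: '1' -> DIGIT
  pos 3: '0' -> DIGIT
  pos 5: '4' -> DIGIT
  pos 6: '0' -> DIGIT
  pos 7: '5' -> DIGIT
  pos 10: '4' -> DIGIT
  pos 11: '6' -> DIGIT
  pos 14: '2' -> DIGIT
  pos 17: '5' -> DIGIT
  pos 18: '7' -> DIGIT
  pos 19: '4' -> DIGIT
Digits found: ['1', '0', '4', '0', '5', '4', '6', '2', '5', '7', '4']
Total: 11

11


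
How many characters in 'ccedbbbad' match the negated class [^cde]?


Negated class [^cde] matches any char NOT in {c, d, e}
Scanning 'ccedbbbad':
  pos 0: 'c' -> no (excluded)
  pos 1: 'c' -> no (excluded)
  pos 2: 'e' -> no (excluded)
  pos 3: 'd' -> no (excluded)
  pos 4: 'b' -> MATCH
  pos 5: 'b' -> MATCH
  pos 6: 'b' -> MATCH
  pos 7: 'a' -> MATCH
  pos 8: 'd' -> no (excluded)
Total matches: 4

4


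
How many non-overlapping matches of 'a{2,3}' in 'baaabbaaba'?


Pattern 'a{2,3}' matches between 2 and 3 consecutive a's (greedy).
String: 'baaabbaaba'
Finding runs of a's and applying greedy matching:
  Run at pos 1: 'aaa' (length 3)
  Run at pos 6: 'aa' (length 2)
  Run at pos 9: 'a' (length 1)
Matches: ['aaa', 'aa']
Count: 2

2


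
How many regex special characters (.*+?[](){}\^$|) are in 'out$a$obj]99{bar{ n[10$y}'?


Regex special characters are: . * + ? [ ] ( ) { } \ ^ $ |
Scanning 'out$a$obj]99{bar{ n[10$y}':
  pos 3: '$' -> SPECIAL
  pos 5: '$' -> SPECIAL
  pos 9: ']' -> SPECIAL
  pos 12: '{' -> SPECIAL
  pos 16: '{' -> SPECIAL
  pos 19: '[' -> SPECIAL
  pos 22: '$' -> SPECIAL
  pos 24: '}' -> SPECIAL
Special chars found: ['$', '$', ']', '{', '{', '[', '$', '}']
Total: 8

8


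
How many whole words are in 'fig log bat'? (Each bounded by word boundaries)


Word boundaries (\b) mark the start/end of each word.
Text: 'fig log bat'
Splitting by whitespace:
  Word 1: 'fig'
  Word 2: 'log'
  Word 3: 'bat'
Total whole words: 3

3


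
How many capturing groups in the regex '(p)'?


To count capturing groups, count each '(' that starts a group.
Pattern: '(p)'
Walking through the pattern:
  Position 0: '(' -> group #1
Total capturing groups: 1

1


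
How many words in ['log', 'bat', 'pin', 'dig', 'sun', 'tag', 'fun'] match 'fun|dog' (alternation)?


Alternation 'fun|dog' matches either 'fun' or 'dog'.
Checking each word:
  'log' -> no
  'bat' -> no
  'pin' -> no
  'dig' -> no
  'sun' -> no
  'tag' -> no
  'fun' -> MATCH
Matches: ['fun']
Count: 1

1


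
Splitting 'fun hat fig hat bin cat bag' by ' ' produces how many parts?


Splitting by ' ' breaks the string at each occurrence of the separator.
Text: 'fun hat fig hat bin cat bag'
Parts after split:
  Part 1: 'fun'
  Part 2: 'hat'
  Part 3: 'fig'
  Part 4: 'hat'
  Part 5: 'bin'
  Part 6: 'cat'
  Part 7: 'bag'
Total parts: 7

7


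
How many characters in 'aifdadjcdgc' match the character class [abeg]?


Character class [abeg] matches any of: {a, b, e, g}
Scanning string 'aifdadjcdgc' character by character:
  pos 0: 'a' -> MATCH
  pos 1: 'i' -> no
  pos 2: 'f' -> no
  pos 3: 'd' -> no
  pos 4: 'a' -> MATCH
  pos 5: 'd' -> no
  pos 6: 'j' -> no
  pos 7: 'c' -> no
  pos 8: 'd' -> no
  pos 9: 'g' -> MATCH
  pos 10: 'c' -> no
Total matches: 3

3


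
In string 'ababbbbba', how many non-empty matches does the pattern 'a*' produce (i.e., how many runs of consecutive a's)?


Pattern 'a*' matches zero or more a's. We want non-empty runs of consecutive a's.
String: 'ababbbbba'
Walking through the string to find runs of a's:
  Run 1: positions 0-0 -> 'a'
  Run 2: positions 2-2 -> 'a'
  Run 3: positions 8-8 -> 'a'
Non-empty runs found: ['a', 'a', 'a']
Count: 3

3


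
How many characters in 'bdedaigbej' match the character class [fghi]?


Character class [fghi] matches any of: {f, g, h, i}
Scanning string 'bdedaigbej' character by character:
  pos 0: 'b' -> no
  pos 1: 'd' -> no
  pos 2: 'e' -> no
  pos 3: 'd' -> no
  pos 4: 'a' -> no
  pos 5: 'i' -> MATCH
  pos 6: 'g' -> MATCH
  pos 7: 'b' -> no
  pos 8: 'e' -> no
  pos 9: 'j' -> no
Total matches: 2

2


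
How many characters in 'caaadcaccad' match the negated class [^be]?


Negated class [^be] matches any char NOT in {b, e}
Scanning 'caaadcaccad':
  pos 0: 'c' -> MATCH
  pos 1: 'a' -> MATCH
  pos 2: 'a' -> MATCH
  pos 3: 'a' -> MATCH
  pos 4: 'd' -> MATCH
  pos 5: 'c' -> MATCH
  pos 6: 'a' -> MATCH
  pos 7: 'c' -> MATCH
  pos 8: 'c' -> MATCH
  pos 9: 'a' -> MATCH
  pos 10: 'd' -> MATCH
Total matches: 11

11


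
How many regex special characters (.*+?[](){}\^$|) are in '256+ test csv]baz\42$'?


Regex special characters are: . * + ? [ ] ( ) { } \ ^ $ |
Scanning '256+ test csv]baz\42$':
  pos 3: '+' -> SPECIAL
  pos 13: ']' -> SPECIAL
  pos 17: '\' -> SPECIAL
  pos 20: '$' -> SPECIAL
Special chars found: ['+', ']', '\\', '$']
Total: 4

4


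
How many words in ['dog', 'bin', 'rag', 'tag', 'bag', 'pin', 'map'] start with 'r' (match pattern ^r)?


Pattern ^r anchors to start of word. Check which words begin with 'r':
  'dog' -> no
  'bin' -> no
  'rag' -> MATCH (starts with 'r')
  'tag' -> no
  'bag' -> no
  'pin' -> no
  'map' -> no
Matching words: ['rag']
Count: 1

1


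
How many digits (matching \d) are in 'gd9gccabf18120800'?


\d matches any digit 0-9.
Scanning 'gd9gccabf18120800':
  pos 2: '9' -> DIGIT
  pos 9: '1' -> DIGIT
  pos 10: '8' -> DIGIT
  pos 11: '1' -> DIGIT
  pos 12: '2' -> DIGIT
  pos 13: '0' -> DIGIT
  pos 14: '8' -> DIGIT
  pos 15: '0' -> DIGIT
  pos 16: '0' -> DIGIT
Digits found: ['9', '1', '8', '1', '2', '0', '8', '0', '0']
Total: 9

9


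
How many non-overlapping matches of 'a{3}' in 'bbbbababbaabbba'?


Pattern 'a{3}' matches exactly 3 consecutive a's (greedy, non-overlapping).
String: 'bbbbababbaabbba'
Scanning for runs of a's:
  Run at pos 4: 'a' (length 1) -> 0 match(es)
  Run at pos 6: 'a' (length 1) -> 0 match(es)
  Run at pos 9: 'aa' (length 2) -> 0 match(es)
  Run at pos 14: 'a' (length 1) -> 0 match(es)
Matches found: []
Total: 0

0


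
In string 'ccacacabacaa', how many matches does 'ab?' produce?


Pattern 'ab?' matches 'a' optionally followed by 'b'.
String: 'ccacacabacaa'
Scanning left to right for 'a' then checking next char:
  Match 1: 'a' (a not followed by b)
  Match 2: 'a' (a not followed by b)
  Match 3: 'ab' (a followed by b)
  Match 4: 'a' (a not followed by b)
  Match 5: 'a' (a not followed by b)
  Match 6: 'a' (a not followed by b)
Total matches: 6

6


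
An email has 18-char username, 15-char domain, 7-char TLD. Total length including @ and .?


An email address has format: username@domain.tld
Username length: 18
'@' character: 1
Domain length: 15
'.' character: 1
TLD length: 7
Total = 18 + 1 + 15 + 1 + 7 = 42

42


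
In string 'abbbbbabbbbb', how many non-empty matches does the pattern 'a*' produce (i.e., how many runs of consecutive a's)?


Pattern 'a*' matches zero or more a's. We want non-empty runs of consecutive a's.
String: 'abbbbbabbbbb'
Walking through the string to find runs of a's:
  Run 1: positions 0-0 -> 'a'
  Run 2: positions 6-6 -> 'a'
Non-empty runs found: ['a', 'a']
Count: 2

2


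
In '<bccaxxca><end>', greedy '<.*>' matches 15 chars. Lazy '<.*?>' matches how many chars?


Greedy '<.*>' tries to match as MUCH as possible.
Lazy '<.*?>' tries to match as LITTLE as possible.

String: '<bccaxxca><end>'
Greedy '<.*>' starts at first '<' and extends to the LAST '>': '<bccaxxca><end>' (15 chars)
Lazy '<.*?>' starts at first '<' and stops at the FIRST '>': '<bccaxxca>' (10 chars)

10


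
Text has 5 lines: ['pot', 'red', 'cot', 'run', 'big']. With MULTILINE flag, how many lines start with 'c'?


With MULTILINE flag, ^ matches the start of each line.
Lines: ['pot', 'red', 'cot', 'run', 'big']
Checking which lines start with 'c':
  Line 1: 'pot' -> no
  Line 2: 'red' -> no
  Line 3: 'cot' -> MATCH
  Line 4: 'run' -> no
  Line 5: 'big' -> no
Matching lines: ['cot']
Count: 1

1


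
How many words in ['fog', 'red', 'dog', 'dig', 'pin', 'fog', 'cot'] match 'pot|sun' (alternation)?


Alternation 'pot|sun' matches either 'pot' or 'sun'.
Checking each word:
  'fog' -> no
  'red' -> no
  'dog' -> no
  'dig' -> no
  'pin' -> no
  'fog' -> no
  'cot' -> no
Matches: []
Count: 0

0


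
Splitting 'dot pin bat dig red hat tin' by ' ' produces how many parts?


Splitting by ' ' breaks the string at each occurrence of the separator.
Text: 'dot pin bat dig red hat tin'
Parts after split:
  Part 1: 'dot'
  Part 2: 'pin'
  Part 3: 'bat'
  Part 4: 'dig'
  Part 5: 'red'
  Part 6: 'hat'
  Part 7: 'tin'
Total parts: 7

7


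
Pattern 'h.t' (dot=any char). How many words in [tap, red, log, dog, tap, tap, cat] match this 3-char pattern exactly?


Pattern 'h.t' means: starts with 'h', any single char, ends with 't'.
Checking each word (must be exactly 3 chars):
  'tap' (len=3): no
  'red' (len=3): no
  'log' (len=3): no
  'dog' (len=3): no
  'tap' (len=3): no
  'tap' (len=3): no
  'cat' (len=3): no
Matching words: []
Total: 0

0


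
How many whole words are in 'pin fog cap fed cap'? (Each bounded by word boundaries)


Word boundaries (\b) mark the start/end of each word.
Text: 'pin fog cap fed cap'
Splitting by whitespace:
  Word 1: 'pin'
  Word 2: 'fog'
  Word 3: 'cap'
  Word 4: 'fed'
  Word 5: 'cap'
Total whole words: 5

5


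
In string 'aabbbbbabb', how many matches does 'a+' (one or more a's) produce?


Pattern 'a+' matches one or more consecutive a's.
String: 'aabbbbbabb'
Scanning for runs of a:
  Match 1: 'aa' (length 2)
  Match 2: 'a' (length 1)
Total matches: 2

2


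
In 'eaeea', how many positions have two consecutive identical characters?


Looking for consecutive identical characters in 'eaeea':
  pos 0-1: 'e' vs 'a' -> different
  pos 1-2: 'a' vs 'e' -> different
  pos 2-3: 'e' vs 'e' -> MATCH ('ee')
  pos 3-4: 'e' vs 'a' -> different
Consecutive identical pairs: ['ee']
Count: 1

1


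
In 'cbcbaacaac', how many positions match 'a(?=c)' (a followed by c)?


Lookahead 'a(?=c)' matches 'a' only when followed by 'c'.
String: 'cbcbaacaac'
Checking each position where char is 'a':
  pos 4: 'a' -> no (next='a')
  pos 5: 'a' -> MATCH (next='c')
  pos 7: 'a' -> no (next='a')
  pos 8: 'a' -> MATCH (next='c')
Matching positions: [5, 8]
Count: 2

2


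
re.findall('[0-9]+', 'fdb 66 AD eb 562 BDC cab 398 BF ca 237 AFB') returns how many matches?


Pattern '[0-9]+' finds one or more digits.
Text: 'fdb 66 AD eb 562 BDC cab 398 BF ca 237 AFB'
Scanning for matches:
  Match 1: '66'
  Match 2: '562'
  Match 3: '398'
  Match 4: '237'
Total matches: 4

4


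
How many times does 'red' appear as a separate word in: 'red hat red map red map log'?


Scanning each word for exact match 'red':
  Word 1: 'red' -> MATCH
  Word 2: 'hat' -> no
  Word 3: 'red' -> MATCH
  Word 4: 'map' -> no
  Word 5: 'red' -> MATCH
  Word 6: 'map' -> no
  Word 7: 'log' -> no
Total matches: 3

3


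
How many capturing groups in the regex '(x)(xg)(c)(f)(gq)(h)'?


To count capturing groups, count each '(' that starts a group.
Pattern: '(x)(xg)(c)(f)(gq)(h)'
Walking through the pattern:
  Position 0: '(' -> group #1
  Position 3: '(' -> group #2
  Position 7: '(' -> group #3
  Position 10: '(' -> group #4
  Position 13: '(' -> group #5
  Position 17: '(' -> group #6
Total capturing groups: 6

6


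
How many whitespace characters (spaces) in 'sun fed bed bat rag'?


\s matches whitespace characters (spaces, tabs, etc.).
Text: 'sun fed bed bat rag'
This text has 5 words separated by spaces.
Number of spaces = number of words - 1 = 5 - 1 = 4

4


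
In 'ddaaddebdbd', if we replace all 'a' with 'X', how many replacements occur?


re.sub('a', 'X', text) replaces every occurrence of 'a' with 'X'.
Text: 'ddaaddebdbd'
Scanning for 'a':
  pos 2: 'a' -> replacement #1
  pos 3: 'a' -> replacement #2
Total replacements: 2

2


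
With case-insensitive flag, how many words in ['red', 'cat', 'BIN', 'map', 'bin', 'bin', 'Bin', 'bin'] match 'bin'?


Case-insensitive matching: compare each word's lowercase form to 'bin'.
  'red' -> lower='red' -> no
  'cat' -> lower='cat' -> no
  'BIN' -> lower='bin' -> MATCH
  'map' -> lower='map' -> no
  'bin' -> lower='bin' -> MATCH
  'bin' -> lower='bin' -> MATCH
  'Bin' -> lower='bin' -> MATCH
  'bin' -> lower='bin' -> MATCH
Matches: ['BIN', 'bin', 'bin', 'Bin', 'bin']
Count: 5

5


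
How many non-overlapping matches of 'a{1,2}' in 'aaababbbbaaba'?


Pattern 'a{1,2}' matches between 1 and 2 consecutive a's (greedy).
String: 'aaababbbbaaba'
Finding runs of a's and applying greedy matching:
  Run at pos 0: 'aaa' (length 3)
  Run at pos 4: 'a' (length 1)
  Run at pos 9: 'aa' (length 2)
  Run at pos 12: 'a' (length 1)
Matches: ['aa', 'a', 'a', 'aa', 'a']
Count: 5

5


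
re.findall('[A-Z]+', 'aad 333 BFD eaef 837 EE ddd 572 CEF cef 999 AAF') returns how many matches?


Pattern '[A-Z]+' finds one or more uppercase letters.
Text: 'aad 333 BFD eaef 837 EE ddd 572 CEF cef 999 AAF'
Scanning for matches:
  Match 1: 'BFD'
  Match 2: 'EE'
  Match 3: 'CEF'
  Match 4: 'AAF'
Total matches: 4

4


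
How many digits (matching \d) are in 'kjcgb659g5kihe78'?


\d matches any digit 0-9.
Scanning 'kjcgb659g5kihe78':
  pos 5: '6' -> DIGIT
  pos 6: '5' -> DIGIT
  pos 7: '9' -> DIGIT
  pos 9: '5' -> DIGIT
  pos 14: '7' -> DIGIT
  pos 15: '8' -> DIGIT
Digits found: ['6', '5', '9', '5', '7', '8']
Total: 6

6


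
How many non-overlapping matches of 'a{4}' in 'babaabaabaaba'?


Pattern 'a{4}' matches exactly 4 consecutive a's (greedy, non-overlapping).
String: 'babaabaabaaba'
Scanning for runs of a's:
  Run at pos 1: 'a' (length 1) -> 0 match(es)
  Run at pos 3: 'aa' (length 2) -> 0 match(es)
  Run at pos 6: 'aa' (length 2) -> 0 match(es)
  Run at pos 9: 'aa' (length 2) -> 0 match(es)
  Run at pos 12: 'a' (length 1) -> 0 match(es)
Matches found: []
Total: 0

0


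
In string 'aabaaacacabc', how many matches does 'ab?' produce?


Pattern 'ab?' matches 'a' optionally followed by 'b'.
String: 'aabaaacacabc'
Scanning left to right for 'a' then checking next char:
  Match 1: 'a' (a not followed by b)
  Match 2: 'ab' (a followed by b)
  Match 3: 'a' (a not followed by b)
  Match 4: 'a' (a not followed by b)
  Match 5: 'a' (a not followed by b)
  Match 6: 'a' (a not followed by b)
  Match 7: 'ab' (a followed by b)
Total matches: 7

7
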